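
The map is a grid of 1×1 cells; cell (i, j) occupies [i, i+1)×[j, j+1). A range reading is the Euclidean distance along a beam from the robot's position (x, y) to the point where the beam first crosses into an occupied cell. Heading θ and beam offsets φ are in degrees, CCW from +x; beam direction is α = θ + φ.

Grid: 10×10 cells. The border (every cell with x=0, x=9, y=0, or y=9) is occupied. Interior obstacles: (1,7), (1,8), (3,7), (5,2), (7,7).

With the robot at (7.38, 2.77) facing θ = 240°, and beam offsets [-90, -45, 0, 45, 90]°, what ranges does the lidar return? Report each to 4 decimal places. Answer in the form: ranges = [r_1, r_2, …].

beam 1: φ=-90°, α=150°
  cosα=-0.8660 sinα=0.5000 | (7,2) | tMaxX 0.4388 tMaxY 0.4600 | tΔX 1.1547 tΔY 2.0000
    t=0.4388 [x] (6,2)
    t=0.4600 [y] (6,3)
    t=1.5935 [x] (5,3)
    t=2.4600 [y] (5,4)
    t=2.7482 [x] (4,4)
    t=3.9029 [x] (3,4)
    t=4.4600 [y] (3,5)
    t=5.0576 [x] (2,5)
    t=6.2123 [x] (1,5)
    t=6.4600 [y] (1,6)
    t=7.3670 [x] (0,6) — stop
  → r_1 = 7.3670
beam 2: φ=-45°, α=195°
  cosα=-0.9659 sinα=-0.2588 | (7,2) | tMaxX 0.3934 tMaxY 2.9751 | tΔX 1.0353 tΔY 3.8637
    t=0.3934 [x] (6,2)
    t=1.4287 [x] (5,2) — stop
  → r_2 = 1.4287
beam 3: φ=0°, α=240°
  cosα=-0.5000 sinα=-0.8660 | (7,2) | tMaxX 0.7600 tMaxY 0.8891 | tΔX 2.0000 tΔY 1.1547
    t=0.7600 [x] (6,2)
    t=0.8891 [y] (6,1)
    t=2.0438 [y] (6,0) — stop
  → r_3 = 2.0438
beam 4: φ=45°, α=285°
  cosα=0.2588 sinα=-0.9659 | (7,2) | tMaxX 2.3955 tMaxY 0.7972 | tΔX 3.8637 tΔY 1.0353
    t=0.7972 [y] (7,1)
    t=1.8324 [y] (7,0) — stop
  → r_4 = 1.8324
beam 5: φ=90°, α=330°
  cosα=0.8660 sinα=-0.5000 | (7,2) | tMaxX 0.7159 tMaxY 1.5400 | tΔX 1.1547 tΔY 2.0000
    t=0.7159 [x] (8,2)
    t=1.5400 [y] (8,1)
    t=1.8706 [x] (9,1) — stop
  → r_5 = 1.8706

ranges = [7.3670, 1.4287, 2.0438, 1.8324, 1.8706]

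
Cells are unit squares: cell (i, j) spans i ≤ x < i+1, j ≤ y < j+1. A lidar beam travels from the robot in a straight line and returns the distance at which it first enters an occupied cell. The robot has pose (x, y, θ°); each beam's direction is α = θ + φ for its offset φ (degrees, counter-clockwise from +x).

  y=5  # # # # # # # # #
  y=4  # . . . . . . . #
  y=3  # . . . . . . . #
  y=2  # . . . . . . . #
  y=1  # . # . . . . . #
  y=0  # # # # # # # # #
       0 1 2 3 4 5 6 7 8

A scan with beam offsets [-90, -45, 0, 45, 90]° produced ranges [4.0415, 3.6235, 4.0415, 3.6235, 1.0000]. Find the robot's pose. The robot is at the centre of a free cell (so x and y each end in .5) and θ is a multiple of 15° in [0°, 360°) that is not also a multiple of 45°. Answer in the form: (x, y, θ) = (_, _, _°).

(x, y, θ) = (4.5, 4.5, 300°)

The pose lattice has 27·16 = 432 candidates. Test each by forward raycasting.
  (6.5, 3.5, 345°): beam 1 = 2.5882 ≠ 4.0415 ✗
  (5.5, 1.5, 30°): beam 1 = 0.5774 ≠ 4.0415 ✗
  (3.5, 3.5, 345°): beam 1 = 1.9319 ≠ 4.0415 ✗
  …
  (4.5, 4.5, 300°): r_1=4.0415, r_2=3.6235, r_3=4.0415, r_4=3.6235, r_5=1.0000 — all match ✓
Unique over the lattice → pose = (4.5, 4.5, 300°).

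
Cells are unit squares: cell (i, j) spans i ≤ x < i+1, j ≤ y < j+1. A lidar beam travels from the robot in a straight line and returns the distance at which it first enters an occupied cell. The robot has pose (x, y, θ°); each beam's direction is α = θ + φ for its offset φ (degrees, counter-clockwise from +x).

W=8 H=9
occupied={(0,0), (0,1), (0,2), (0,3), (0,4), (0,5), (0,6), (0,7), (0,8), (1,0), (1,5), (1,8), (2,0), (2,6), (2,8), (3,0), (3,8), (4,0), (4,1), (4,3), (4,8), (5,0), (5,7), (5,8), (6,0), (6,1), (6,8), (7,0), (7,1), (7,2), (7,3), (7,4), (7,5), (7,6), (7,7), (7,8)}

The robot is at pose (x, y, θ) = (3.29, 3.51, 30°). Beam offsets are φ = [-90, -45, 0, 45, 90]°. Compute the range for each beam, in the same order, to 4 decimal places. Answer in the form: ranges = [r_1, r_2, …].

beam 1: φ=-90°, α=300°
  direction (0.5000, -0.8660); cell (3,3); t to first gridline: x 1.4200, y 0.5889 (then +2.0000 / +1.1547)
    (3,2) via y @ 0.5889
    (4,2) via x @ 1.4200
    (4,1) via y @ 1.7436  # hit
  → r_1 = 1.7436
beam 2: φ=-45°, α=345°
  direction (0.9659, -0.2588); cell (3,3); t to first gridline: x 0.7350, y 1.9705 (then +1.0353 / +3.8637)
    (4,3) via x @ 0.7350  # hit
  → r_2 = 0.7350
beam 3: φ=0°, α=30°
  direction (0.8660, 0.5000); cell (3,3); t to first gridline: x 0.8198, y 0.9800 (then +1.1547 / +2.0000)
    (4,3) via x @ 0.8198  # hit
  → r_3 = 0.8198
beam 4: φ=45°, α=75°
  direction (0.2588, 0.9659); cell (3,3); t to first gridline: x 2.7432, y 0.5073 (then +3.8637 / +1.0353)
    (3,4) via y @ 0.5073
    (3,5) via y @ 1.5426
    (3,6) via y @ 2.5778
    (4,6) via x @ 2.7432
    (4,7) via y @ 3.6131
    (4,8) via y @ 4.6484  # hit
  → r_4 = 4.6484
beam 5: φ=90°, α=120°
  direction (-0.5000, 0.8660); cell (3,3); t to first gridline: x 0.5800, y 0.5658 (then +2.0000 / +1.1547)
    (3,4) via y @ 0.5658
    (2,4) via x @ 0.5800
    (2,5) via y @ 1.7205
    (1,5) via x @ 2.5800  # hit
  → r_5 = 2.5800

ranges = [1.7436, 0.7350, 0.8198, 4.6484, 2.5800]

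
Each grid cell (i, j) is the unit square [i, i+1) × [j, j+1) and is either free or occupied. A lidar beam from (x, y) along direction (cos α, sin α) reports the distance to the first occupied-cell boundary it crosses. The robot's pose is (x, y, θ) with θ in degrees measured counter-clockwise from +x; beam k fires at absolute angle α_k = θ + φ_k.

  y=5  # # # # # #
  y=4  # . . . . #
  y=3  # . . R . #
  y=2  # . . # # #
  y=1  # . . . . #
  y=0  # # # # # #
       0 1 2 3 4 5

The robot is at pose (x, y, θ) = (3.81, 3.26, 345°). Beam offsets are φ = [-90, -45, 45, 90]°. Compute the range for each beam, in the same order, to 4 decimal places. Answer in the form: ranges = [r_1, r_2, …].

beam 1: φ=-90°, α=255°
  cosα=-0.2588 sinα=-0.9659 | (3,3) | tMaxX 3.1296 tMaxY 0.2692 | tΔX 3.8637 tΔY 1.0353
    t=0.2692 [y] (3,2) — stop
  → r_1 = 0.2692
beam 2: φ=-45°, α=300°
  cosα=0.5000 sinα=-0.8660 | (3,3) | tMaxX 0.3800 tMaxY 0.3002 | tΔX 2.0000 tΔY 1.1547
    t=0.3002 [y] (3,2) — stop
  → r_2 = 0.3002
beam 3: φ=45°, α=30°
  cosα=0.8660 sinα=0.5000 | (3,3) | tMaxX 0.2194 tMaxY 1.4800 | tΔX 1.1547 tΔY 2.0000
    t=0.2194 [x] (4,3)
    t=1.3741 [x] (5,3) — stop
  → r_3 = 1.3741
beam 4: φ=90°, α=75°
  cosα=0.2588 sinα=0.9659 | (3,3) | tMaxX 0.7341 tMaxY 0.7661 | tΔX 3.8637 tΔY 1.0353
    t=0.7341 [x] (4,3)
    t=0.7661 [y] (4,4)
    t=1.8014 [y] (4,5) — stop
  → r_4 = 1.8014

ranges = [0.2692, 0.3002, 1.3741, 1.8014]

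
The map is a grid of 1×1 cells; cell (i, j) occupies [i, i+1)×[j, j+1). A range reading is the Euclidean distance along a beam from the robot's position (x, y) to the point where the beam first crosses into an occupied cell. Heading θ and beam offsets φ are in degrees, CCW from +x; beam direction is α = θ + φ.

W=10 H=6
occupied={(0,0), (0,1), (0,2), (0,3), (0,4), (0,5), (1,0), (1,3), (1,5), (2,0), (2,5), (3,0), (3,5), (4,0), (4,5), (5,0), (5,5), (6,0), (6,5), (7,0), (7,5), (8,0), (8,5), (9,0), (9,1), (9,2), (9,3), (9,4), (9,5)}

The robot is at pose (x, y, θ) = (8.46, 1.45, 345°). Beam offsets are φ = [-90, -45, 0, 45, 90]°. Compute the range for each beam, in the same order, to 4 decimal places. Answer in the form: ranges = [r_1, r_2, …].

beam 1: φ=-90°, α=255°
  direction (-0.2588, -0.9659); cell (8,1); t to first gridline: x 1.7773, y 0.4659 (then +3.8637 / +1.0353)
    (8,0) via y @ 0.4659  # hit
  → r_1 = 0.4659
beam 2: φ=-45°, α=300°
  direction (0.5000, -0.8660); cell (8,1); t to first gridline: x 1.0800, y 0.5196 (then +2.0000 / +1.1547)
    (8,0) via y @ 0.5196  # hit
  → r_2 = 0.5196
beam 3: φ=0°, α=345°
  direction (0.9659, -0.2588); cell (8,1); t to first gridline: x 0.5590, y 1.7387 (then +1.0353 / +3.8637)
    (9,1) via x @ 0.5590  # hit
  → r_3 = 0.5590
beam 4: φ=45°, α=30°
  direction (0.8660, 0.5000); cell (8,1); t to first gridline: x 0.6235, y 1.1000 (then +1.1547 / +2.0000)
    (9,1) via x @ 0.6235  # hit
  → r_4 = 0.6235
beam 5: φ=90°, α=75°
  direction (0.2588, 0.9659); cell (8,1); t to first gridline: x 2.0864, y 0.5694 (then +3.8637 / +1.0353)
    (8,2) via y @ 0.5694
    (8,3) via y @ 1.6047
    (9,3) via x @ 2.0864  # hit
  → r_5 = 2.0864

ranges = [0.4659, 0.5196, 0.5590, 0.6235, 2.0864]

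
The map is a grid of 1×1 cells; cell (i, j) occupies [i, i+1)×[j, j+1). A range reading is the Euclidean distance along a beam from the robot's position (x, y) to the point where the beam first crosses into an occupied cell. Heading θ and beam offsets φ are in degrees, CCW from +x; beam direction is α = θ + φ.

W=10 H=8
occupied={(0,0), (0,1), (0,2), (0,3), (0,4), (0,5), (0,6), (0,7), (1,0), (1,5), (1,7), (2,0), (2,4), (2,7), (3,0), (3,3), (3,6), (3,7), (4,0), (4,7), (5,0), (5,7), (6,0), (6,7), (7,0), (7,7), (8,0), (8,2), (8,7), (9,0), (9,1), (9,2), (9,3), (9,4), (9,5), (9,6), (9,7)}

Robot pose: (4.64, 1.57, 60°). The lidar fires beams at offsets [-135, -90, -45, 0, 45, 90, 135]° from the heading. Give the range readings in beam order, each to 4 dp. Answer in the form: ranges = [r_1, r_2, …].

ranges = [0.5901, 1.1400, 3.4785, 6.2700, 2.4728, 4.2031, 2.2023]

beam 1: φ=-135°, α=285°
  cosα=0.2588 sinα=-0.9659 | (4,1) | tMaxX 1.3909 tMaxY 0.5901 | tΔX 3.8637 tΔY 1.0353
    t=0.5901 [y] (4,0) — stop
  → r_1 = 0.5901
beam 2: φ=-90°, α=330°
  cosα=0.8660 sinα=-0.5000 | (4,1) | tMaxX 0.4157 tMaxY 1.1400 | tΔX 1.1547 tΔY 2.0000
    t=0.4157 [x] (5,1)
    t=1.1400 [y] (5,0) — stop
  → r_2 = 1.1400
beam 3: φ=-45°, α=15°
  cosα=0.9659 sinα=0.2588 | (4,1) | tMaxX 0.3727 tMaxY 1.6614 | tΔX 1.0353 tΔY 3.8637
    t=0.3727 [x] (5,1)
    t=1.4080 [x] (6,1)
    t=1.6614 [y] (6,2)
    t=2.4433 [x] (7,2)
    t=3.4785 [x] (8,2) — stop
  → r_3 = 3.4785
beam 4: φ=0°, α=60°
  cosα=0.5000 sinα=0.8660 | (4,1) | tMaxX 0.7200 tMaxY 0.4965 | tΔX 2.0000 tΔY 1.1547
    t=0.4965 [y] (4,2)
    t=0.7200 [x] (5,2)
    t=1.6512 [y] (5,3)
    t=2.7200 [x] (6,3)
    t=2.8059 [y] (6,4)
    t=3.9606 [y] (6,5)
    t=4.7200 [x] (7,5)
    t=5.1153 [y] (7,6)
    t=6.2700 [y] (7,7) — stop
  → r_4 = 6.2700
beam 5: φ=45°, α=105°
  cosα=-0.2588 sinα=0.9659 | (4,1) | tMaxX 2.4728 tMaxY 0.4452 | tΔX 3.8637 tΔY 1.0353
    t=0.4452 [y] (4,2)
    t=1.4804 [y] (4,3)
    t=2.4728 [x] (3,3) — stop
  → r_5 = 2.4728
beam 6: φ=90°, α=150°
  cosα=-0.8660 sinα=0.5000 | (4,1) | tMaxX 0.7390 tMaxY 0.8600 | tΔX 1.1547 tΔY 2.0000
    t=0.7390 [x] (3,1)
    t=0.8600 [y] (3,2)
    t=1.8937 [x] (2,2)
    t=2.8600 [y] (2,3)
    t=3.0484 [x] (1,3)
    t=4.2031 [x] (0,3) — stop
  → r_6 = 4.2031
beam 7: φ=135°, α=195°
  cosα=-0.9659 sinα=-0.2588 | (4,1) | tMaxX 0.6626 tMaxY 2.2023 | tΔX 1.0353 tΔY 3.8637
    t=0.6626 [x] (3,1)
    t=1.6979 [x] (2,1)
    t=2.2023 [y] (2,0) — stop
  → r_7 = 2.2023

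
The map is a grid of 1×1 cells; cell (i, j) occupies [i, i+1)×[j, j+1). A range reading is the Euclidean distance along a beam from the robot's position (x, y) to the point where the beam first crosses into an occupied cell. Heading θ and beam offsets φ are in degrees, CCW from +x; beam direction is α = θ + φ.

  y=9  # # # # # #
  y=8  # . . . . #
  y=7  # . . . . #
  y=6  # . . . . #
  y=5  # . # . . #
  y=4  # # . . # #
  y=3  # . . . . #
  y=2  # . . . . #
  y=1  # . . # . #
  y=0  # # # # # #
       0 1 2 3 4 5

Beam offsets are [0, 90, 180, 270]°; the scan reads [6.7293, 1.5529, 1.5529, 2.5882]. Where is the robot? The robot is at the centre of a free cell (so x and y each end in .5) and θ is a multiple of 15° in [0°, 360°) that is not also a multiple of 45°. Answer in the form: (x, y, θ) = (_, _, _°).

Candidates: 28 free-cell centres × 16 headings = 448 poses. Raycast each; keep the one whose scan matches to 4 dp.
  (1.5, 5.5, 15°): beam 1 = 0.5176 ≠ 6.7293 ✗
  (2.5, 8.5, 240°): beam 1 = 3.0000 ≠ 6.7293 ✗
  (1.5, 1.5, 105°): beam 1 = 1.9319 ≠ 6.7293 ✗
  (3.5, 2.5, 30°): beam 1 = 1.7321 ≠ 6.7293 ✗
  (4.5, 7.5, 345°): beam 1 = 0.5176 ≠ 6.7293 ✗
  …
  (2.5, 2.5, 75°): r_1=6.7293, r_2=1.5529, r_3=1.5529, r_4=2.5882 — all match ✓
No second candidate reproduces the full scan.

(x, y, θ) = (2.5, 2.5, 75°)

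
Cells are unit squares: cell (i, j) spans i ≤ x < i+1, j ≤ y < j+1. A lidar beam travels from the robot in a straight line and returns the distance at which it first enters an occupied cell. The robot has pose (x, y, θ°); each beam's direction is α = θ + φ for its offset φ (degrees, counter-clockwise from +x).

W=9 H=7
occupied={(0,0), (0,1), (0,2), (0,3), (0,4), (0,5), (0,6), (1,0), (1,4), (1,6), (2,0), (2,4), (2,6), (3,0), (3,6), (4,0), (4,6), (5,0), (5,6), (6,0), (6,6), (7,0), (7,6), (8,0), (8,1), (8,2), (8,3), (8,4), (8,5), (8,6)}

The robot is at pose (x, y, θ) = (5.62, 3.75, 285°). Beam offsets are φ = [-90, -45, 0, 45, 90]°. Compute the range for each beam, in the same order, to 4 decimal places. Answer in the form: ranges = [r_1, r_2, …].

ranges = [4.7830, 3.1754, 2.8470, 2.7482, 2.4640]

beam 1: φ=-90°, α=195°
  dir = (cos 195°, sin 195°) = (-0.9659, -0.2588); from cell (5,3)
  next x-line at t=0.6419, next y-line at t=2.8978; Δt_x=1.0353, Δt_y=3.8637
    x: enter (4,3) at t=0.6419
    x: enter (3,3) at t=1.6771
    x: enter (2,3) at t=2.7124
    y: enter (2,2) at t=2.8978
    x: enter (1,2) at t=3.7477
    x: enter (0,2) at t=4.7830 ← occupied
  → r_1 = 4.7830
beam 2: φ=-45°, α=240°
  dir = (cos 240°, sin 240°) = (-0.5000, -0.8660); from cell (5,3)
  next x-line at t=1.2400, next y-line at t=0.8660; Δt_x=2.0000, Δt_y=1.1547
    y: enter (5,2) at t=0.8660
    x: enter (4,2) at t=1.2400
    y: enter (4,1) at t=2.0207
    y: enter (4,0) at t=3.1754 ← occupied
  → r_2 = 3.1754
beam 3: φ=0°, α=285°
  dir = (cos 285°, sin 285°) = (0.2588, -0.9659); from cell (5,3)
  next x-line at t=1.4682, next y-line at t=0.7765; Δt_x=3.8637, Δt_y=1.0353
    y: enter (5,2) at t=0.7765
    x: enter (6,2) at t=1.4682
    y: enter (6,1) at t=1.8117
    y: enter (6,0) at t=2.8470 ← occupied
  → r_3 = 2.8470
beam 4: φ=45°, α=330°
  dir = (cos 330°, sin 330°) = (0.8660, -0.5000); from cell (5,3)
  next x-line at t=0.4388, next y-line at t=1.5000; Δt_x=1.1547, Δt_y=2.0000
    x: enter (6,3) at t=0.4388
    y: enter (6,2) at t=1.5000
    x: enter (7,2) at t=1.5935
    x: enter (8,2) at t=2.7482 ← occupied
  → r_4 = 2.7482
beam 5: φ=90°, α=15°
  dir = (cos 15°, sin 15°) = (0.9659, 0.2588); from cell (5,3)
  next x-line at t=0.3934, next y-line at t=0.9659; Δt_x=1.0353, Δt_y=3.8637
    x: enter (6,3) at t=0.3934
    y: enter (6,4) at t=0.9659
    x: enter (7,4) at t=1.4287
    x: enter (8,4) at t=2.4640 ← occupied
  → r_5 = 2.4640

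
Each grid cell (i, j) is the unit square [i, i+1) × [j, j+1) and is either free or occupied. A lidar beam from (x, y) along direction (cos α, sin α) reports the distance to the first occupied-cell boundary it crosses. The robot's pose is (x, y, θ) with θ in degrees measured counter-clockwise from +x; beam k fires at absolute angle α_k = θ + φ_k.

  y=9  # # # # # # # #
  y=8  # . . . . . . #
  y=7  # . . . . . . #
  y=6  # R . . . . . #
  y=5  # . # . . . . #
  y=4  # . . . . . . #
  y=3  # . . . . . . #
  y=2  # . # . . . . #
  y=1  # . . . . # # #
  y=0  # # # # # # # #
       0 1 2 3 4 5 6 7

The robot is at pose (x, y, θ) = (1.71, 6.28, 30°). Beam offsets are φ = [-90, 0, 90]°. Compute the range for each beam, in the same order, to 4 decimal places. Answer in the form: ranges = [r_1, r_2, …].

beam 1: φ=-90°, α=300°
  d=(0.5000,-0.8660)  start (1,6)  tX=0.5800 tY=0.3233  stride 1/|dx|=2.0000 1/|dy|=1.1547
    cross y-line → (1,5), t=0.3233
    cross x-line → (2,5), t=0.5800 (wall)
  → r_1 = 0.5800
beam 2: φ=0°, α=30°
  d=(0.8660,0.5000)  start (1,6)  tX=0.3349 tY=1.4400  stride 1/|dx|=1.1547 1/|dy|=2.0000
    cross x-line → (2,6), t=0.3349
    cross y-line → (2,7), t=1.4400
    cross x-line → (3,7), t=1.4896
    cross x-line → (4,7), t=2.6443
    cross y-line → (4,8), t=3.4400
    cross x-line → (5,8), t=3.7990
    cross x-line → (6,8), t=4.9537
    cross y-line → (6,9), t=5.4400 (wall)
  → r_2 = 5.4400
beam 3: φ=90°, α=120°
  d=(-0.5000,0.8660)  start (1,6)  tX=1.4200 tY=0.8314  stride 1/|dx|=2.0000 1/|dy|=1.1547
    cross y-line → (1,7), t=0.8314
    cross x-line → (0,7), t=1.4200 (wall)
  → r_3 = 1.4200

ranges = [0.5800, 5.4400, 1.4200]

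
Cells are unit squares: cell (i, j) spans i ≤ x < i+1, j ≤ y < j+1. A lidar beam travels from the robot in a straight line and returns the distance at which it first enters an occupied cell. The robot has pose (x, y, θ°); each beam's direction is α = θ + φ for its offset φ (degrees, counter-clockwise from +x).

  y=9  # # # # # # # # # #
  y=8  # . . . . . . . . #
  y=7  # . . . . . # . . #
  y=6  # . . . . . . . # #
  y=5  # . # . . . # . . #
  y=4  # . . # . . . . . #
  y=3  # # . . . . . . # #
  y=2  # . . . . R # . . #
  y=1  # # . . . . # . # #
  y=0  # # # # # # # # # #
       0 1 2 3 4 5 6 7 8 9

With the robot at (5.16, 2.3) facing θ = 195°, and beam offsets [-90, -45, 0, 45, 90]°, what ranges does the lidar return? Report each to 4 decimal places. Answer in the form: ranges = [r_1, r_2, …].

beam 1: φ=-90°, α=105°
  direction (-0.2588, 0.9659); cell (5,2); t to first gridline: x 0.6182, y 0.7247 (then +3.8637 / +1.0353)
    (4,2) via x @ 0.6182
    (4,3) via y @ 0.7247
    (4,4) via y @ 1.7600
    (4,5) via y @ 2.7952
    (4,6) via y @ 3.8305
    (3,6) via x @ 4.4819
    (3,7) via y @ 4.8658
    (3,8) via y @ 5.9011
    (3,9) via y @ 6.9364  # hit
  → r_1 = 6.9364
beam 2: φ=-45°, α=150°
  direction (-0.8660, 0.5000); cell (5,2); t to first gridline: x 0.1848, y 1.4000 (then +1.1547 / +2.0000)
    (4,2) via x @ 0.1848
    (3,2) via x @ 1.3395
    (3,3) via y @ 1.4000
    (2,3) via x @ 2.4942
    (2,4) via y @ 3.4000
    (1,4) via x @ 3.6489
    (0,4) via x @ 4.8036  # hit
  → r_2 = 4.8036
beam 3: φ=0°, α=195°
  direction (-0.9659, -0.2588); cell (5,2); t to first gridline: x 0.1656, y 1.1591 (then +1.0353 / +3.8637)
    (4,2) via x @ 0.1656
    (4,1) via y @ 1.1591
    (3,1) via x @ 1.2009
    (2,1) via x @ 2.2362
    (1,1) via x @ 3.2715  # hit
  → r_3 = 3.2715
beam 4: φ=45°, α=240°
  direction (-0.5000, -0.8660); cell (5,2); t to first gridline: x 0.3200, y 0.3464 (then +2.0000 / +1.1547)
    (4,2) via x @ 0.3200
    (4,1) via y @ 0.3464
    (4,0) via y @ 1.5011  # hit
  → r_4 = 1.5011
beam 5: φ=90°, α=285°
  direction (0.2588, -0.9659); cell (5,2); t to first gridline: x 3.2455, y 0.3106 (then +3.8637 / +1.0353)
    (5,1) via y @ 0.3106
    (5,0) via y @ 1.3459  # hit
  → r_5 = 1.3459

ranges = [6.9364, 4.8036, 3.2715, 1.5011, 1.3459]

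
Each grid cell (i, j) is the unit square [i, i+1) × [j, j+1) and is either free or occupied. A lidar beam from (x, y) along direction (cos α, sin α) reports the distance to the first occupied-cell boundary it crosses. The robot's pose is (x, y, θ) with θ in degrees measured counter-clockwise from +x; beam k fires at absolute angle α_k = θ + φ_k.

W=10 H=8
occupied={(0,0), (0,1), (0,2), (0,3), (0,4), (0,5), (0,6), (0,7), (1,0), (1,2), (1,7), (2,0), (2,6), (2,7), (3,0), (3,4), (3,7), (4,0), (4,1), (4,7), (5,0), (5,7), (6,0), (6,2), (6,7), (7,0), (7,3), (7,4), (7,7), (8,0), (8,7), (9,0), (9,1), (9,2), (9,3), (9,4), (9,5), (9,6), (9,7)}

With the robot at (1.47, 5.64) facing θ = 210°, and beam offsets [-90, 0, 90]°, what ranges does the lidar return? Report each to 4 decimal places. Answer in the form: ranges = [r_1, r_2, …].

beam 1: φ=-90°, α=120°
  dir = (cos 120°, sin 120°) = (-0.5000, 0.8660); from cell (1,5)
  next x-line at t=0.9400, next y-line at t=0.4157; Δt_x=2.0000, Δt_y=1.1547
    y: enter (1,6) at t=0.4157
    x: enter (0,6) at t=0.9400 ← occupied
  → r_1 = 0.9400
beam 2: φ=0°, α=210°
  dir = (cos 210°, sin 210°) = (-0.8660, -0.5000); from cell (1,5)
  next x-line at t=0.5427, next y-line at t=1.2800; Δt_x=1.1547, Δt_y=2.0000
    x: enter (0,5) at t=0.5427 ← occupied
  → r_2 = 0.5427
beam 3: φ=90°, α=300°
  dir = (cos 300°, sin 300°) = (0.5000, -0.8660); from cell (1,5)
  next x-line at t=1.0600, next y-line at t=0.7390; Δt_x=2.0000, Δt_y=1.1547
    y: enter (1,4) at t=0.7390
    x: enter (2,4) at t=1.0600
    y: enter (2,3) at t=1.8937
    y: enter (2,2) at t=3.0484
    x: enter (3,2) at t=3.0600
    y: enter (3,1) at t=4.2031
    x: enter (4,1) at t=5.0600 ← occupied
  → r_3 = 5.0600

ranges = [0.9400, 0.5427, 5.0600]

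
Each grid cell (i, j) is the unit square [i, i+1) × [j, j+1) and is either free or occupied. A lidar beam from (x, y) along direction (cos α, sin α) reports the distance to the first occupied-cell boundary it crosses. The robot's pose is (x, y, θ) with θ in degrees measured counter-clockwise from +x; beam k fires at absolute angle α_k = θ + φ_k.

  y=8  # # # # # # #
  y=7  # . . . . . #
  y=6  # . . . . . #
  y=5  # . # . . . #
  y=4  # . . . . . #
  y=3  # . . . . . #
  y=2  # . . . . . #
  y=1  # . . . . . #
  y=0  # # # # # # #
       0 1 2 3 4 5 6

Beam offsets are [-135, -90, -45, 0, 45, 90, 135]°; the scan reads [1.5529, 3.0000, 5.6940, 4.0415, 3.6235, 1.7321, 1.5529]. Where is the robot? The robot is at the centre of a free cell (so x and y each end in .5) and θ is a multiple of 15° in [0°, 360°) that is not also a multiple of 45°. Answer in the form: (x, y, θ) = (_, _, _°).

Enumerate (i+0.5, j+0.5, θ) over the 34 free cells and 16 admissible headings. For each, cast all 7 beams and compare to the given ranges.
  (2.5, 1.5, 165°): beam 1 = 4.0415 ≠ 1.5529 ✗
  (3.5, 2.5, 330°): beam 1 = 2.5882 ≠ 1.5529 ✗
  (2.5, 1.5, 15°): beam 1 = 0.5774 ≠ 1.5529 ✗
  (3.5, 5.5, 75°): beam 1 = 5.0000 ≠ 1.5529 ✗
  …
  (4.5, 2.5, 150°): r_1=1.5529, r_2=3.0000, r_3=5.6940, r_4=4.0415, r_5=3.6235, r_6=1.7321, r_7=1.5529 — all match ✓
No second candidate reproduces the full scan.

(x, y, θ) = (4.5, 2.5, 150°)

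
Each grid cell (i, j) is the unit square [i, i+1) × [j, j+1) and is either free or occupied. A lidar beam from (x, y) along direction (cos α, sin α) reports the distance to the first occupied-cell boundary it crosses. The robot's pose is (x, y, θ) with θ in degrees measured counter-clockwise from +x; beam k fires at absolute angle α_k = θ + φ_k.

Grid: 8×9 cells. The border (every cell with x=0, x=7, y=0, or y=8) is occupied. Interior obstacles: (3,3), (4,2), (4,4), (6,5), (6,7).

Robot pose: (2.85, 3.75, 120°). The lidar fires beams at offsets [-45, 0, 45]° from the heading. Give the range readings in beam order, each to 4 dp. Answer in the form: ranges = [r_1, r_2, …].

beam 1: φ=-45°, α=75°
  d=(0.2588,0.9659)  start (2,3)  tX=0.5796 tY=0.2588  stride 1/|dx|=3.8637 1/|dy|=1.0353
    cross y-line → (2,4), t=0.2588
    cross x-line → (3,4), t=0.5796
    cross y-line → (3,5), t=1.2941
    cross y-line → (3,6), t=2.3294
    cross y-line → (3,7), t=3.3646
    cross y-line → (3,8), t=4.3999 (wall)
  → r_1 = 4.3999
beam 2: φ=0°, α=120°
  d=(-0.5000,0.8660)  start (2,3)  tX=1.7000 tY=0.2887  stride 1/|dx|=2.0000 1/|dy|=1.1547
    cross y-line → (2,4), t=0.2887
    cross y-line → (2,5), t=1.4434
    cross x-line → (1,5), t=1.7000
    cross y-line → (1,6), t=2.5981
    cross x-line → (0,6), t=3.7000 (wall)
  → r_2 = 3.7000
beam 3: φ=45°, α=165°
  d=(-0.9659,0.2588)  start (2,3)  tX=0.8800 tY=0.9659  stride 1/|dx|=1.0353 1/|dy|=3.8637
    cross x-line → (1,3), t=0.8800
    cross y-line → (1,4), t=0.9659
    cross x-line → (0,4), t=1.9153 (wall)
  → r_3 = 1.9153

ranges = [4.3999, 3.7000, 1.9153]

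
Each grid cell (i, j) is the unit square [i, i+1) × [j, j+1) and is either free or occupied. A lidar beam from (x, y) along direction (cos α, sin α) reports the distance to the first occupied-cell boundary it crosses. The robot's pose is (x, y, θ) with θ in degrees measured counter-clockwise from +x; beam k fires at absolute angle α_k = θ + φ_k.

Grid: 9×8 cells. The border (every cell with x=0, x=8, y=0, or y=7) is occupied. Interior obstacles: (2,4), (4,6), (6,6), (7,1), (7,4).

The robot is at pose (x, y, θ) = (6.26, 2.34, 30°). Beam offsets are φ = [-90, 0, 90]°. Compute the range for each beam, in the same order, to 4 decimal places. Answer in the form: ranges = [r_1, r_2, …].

beam 1: φ=-90°, α=300°
  cosα=0.5000 sinα=-0.8660 | (6,2) | tMaxX 1.4800 tMaxY 0.3926 | tΔX 2.0000 tΔY 1.1547
    t=0.3926 [y] (6,1)
    t=1.4800 [x] (7,1) — stop
  → r_1 = 1.4800
beam 2: φ=0°, α=30°
  cosα=0.8660 sinα=0.5000 | (6,2) | tMaxX 0.8545 tMaxY 1.3200 | tΔX 1.1547 tΔY 2.0000
    t=0.8545 [x] (7,2)
    t=1.3200 [y] (7,3)
    t=2.0092 [x] (8,3) — stop
  → r_2 = 2.0092
beam 3: φ=90°, α=120°
  cosα=-0.5000 sinα=0.8660 | (6,2) | tMaxX 0.5200 tMaxY 0.7621 | tΔX 2.0000 tΔY 1.1547
    t=0.5200 [x] (5,2)
    t=0.7621 [y] (5,3)
    t=1.9168 [y] (5,4)
    t=2.5200 [x] (4,4)
    t=3.0715 [y] (4,5)
    t=4.2262 [y] (4,6) — stop
  → r_3 = 4.2262

ranges = [1.4800, 2.0092, 4.2262]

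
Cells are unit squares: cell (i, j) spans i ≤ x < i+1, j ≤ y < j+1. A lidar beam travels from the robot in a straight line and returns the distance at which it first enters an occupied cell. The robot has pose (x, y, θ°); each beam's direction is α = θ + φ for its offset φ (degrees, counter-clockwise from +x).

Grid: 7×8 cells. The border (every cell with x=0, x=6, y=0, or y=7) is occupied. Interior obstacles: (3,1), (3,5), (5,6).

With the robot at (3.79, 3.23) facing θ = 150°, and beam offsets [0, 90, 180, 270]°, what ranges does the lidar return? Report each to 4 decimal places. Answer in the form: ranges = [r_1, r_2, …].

ranges = [3.2216, 1.4203, 2.5519, 3.1985]

beam 1: φ=0°, α=150°
  dir = (cos 150°, sin 150°) = (-0.8660, 0.5000); from cell (3,3)
  next x-line at t=0.9122, next y-line at t=1.5400; Δt_x=1.1547, Δt_y=2.0000
    x: enter (2,3) at t=0.9122
    y: enter (2,4) at t=1.5400
    x: enter (1,4) at t=2.0669
    x: enter (0,4) at t=3.2216 ← occupied
  → r_1 = 3.2216
beam 2: φ=90°, α=240°
  dir = (cos 240°, sin 240°) = (-0.5000, -0.8660); from cell (3,3)
  next x-line at t=1.5800, next y-line at t=0.2656; Δt_x=2.0000, Δt_y=1.1547
    y: enter (3,2) at t=0.2656
    y: enter (3,1) at t=1.4203 ← occupied
  → r_2 = 1.4203
beam 3: φ=180°, α=330°
  dir = (cos 330°, sin 330°) = (0.8660, -0.5000); from cell (3,3)
  next x-line at t=0.2425, next y-line at t=0.4600; Δt_x=1.1547, Δt_y=2.0000
    x: enter (4,3) at t=0.2425
    y: enter (4,2) at t=0.4600
    x: enter (5,2) at t=1.3972
    y: enter (5,1) at t=2.4600
    x: enter (6,1) at t=2.5519 ← occupied
  → r_3 = 2.5519
beam 4: φ=270°, α=60°
  dir = (cos 60°, sin 60°) = (0.5000, 0.8660); from cell (3,3)
  next x-line at t=0.4200, next y-line at t=0.8891; Δt_x=2.0000, Δt_y=1.1547
    x: enter (4,3) at t=0.4200
    y: enter (4,4) at t=0.8891
    y: enter (4,5) at t=2.0438
    x: enter (5,5) at t=2.4200
    y: enter (5,6) at t=3.1985 ← occupied
  → r_4 = 3.1985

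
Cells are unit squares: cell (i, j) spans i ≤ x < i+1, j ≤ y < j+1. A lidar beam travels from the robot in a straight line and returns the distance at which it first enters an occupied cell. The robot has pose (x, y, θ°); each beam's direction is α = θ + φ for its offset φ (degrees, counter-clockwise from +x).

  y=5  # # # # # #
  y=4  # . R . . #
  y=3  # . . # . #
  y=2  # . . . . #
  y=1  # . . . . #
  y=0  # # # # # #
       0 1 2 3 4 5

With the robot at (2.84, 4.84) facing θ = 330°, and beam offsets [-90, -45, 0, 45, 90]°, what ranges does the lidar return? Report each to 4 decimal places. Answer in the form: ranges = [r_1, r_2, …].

ranges = [3.6800, 0.8696, 2.4942, 0.6182, 0.1848]

beam 1: φ=-90°, α=240°
  direction (-0.5000, -0.8660); cell (2,4); t to first gridline: x 1.6800, y 0.9699 (then +2.0000 / +1.1547)
    (2,3) via y @ 0.9699
    (1,3) via x @ 1.6800
    (1,2) via y @ 2.1246
    (1,1) via y @ 3.2793
    (0,1) via x @ 3.6800  # hit
  → r_1 = 3.6800
beam 2: φ=-45°, α=285°
  direction (0.2588, -0.9659); cell (2,4); t to first gridline: x 0.6182, y 0.8696 (then +3.8637 / +1.0353)
    (3,4) via x @ 0.6182
    (3,3) via y @ 0.8696  # hit
  → r_2 = 0.8696
beam 3: φ=0°, α=330°
  direction (0.8660, -0.5000); cell (2,4); t to first gridline: x 0.1848, y 1.6800 (then +1.1547 / +2.0000)
    (3,4) via x @ 0.1848
    (4,4) via x @ 1.3395
    (4,3) via y @ 1.6800
    (5,3) via x @ 2.4942  # hit
  → r_3 = 2.4942
beam 4: φ=45°, α=15°
  direction (0.9659, 0.2588); cell (2,4); t to first gridline: x 0.1656, y 0.6182 (then +1.0353 / +3.8637)
    (3,4) via x @ 0.1656
    (3,5) via y @ 0.6182  # hit
  → r_4 = 0.6182
beam 5: φ=90°, α=60°
  direction (0.5000, 0.8660); cell (2,4); t to first gridline: x 0.3200, y 0.1848 (then +2.0000 / +1.1547)
    (2,5) via y @ 0.1848  # hit
  → r_5 = 0.1848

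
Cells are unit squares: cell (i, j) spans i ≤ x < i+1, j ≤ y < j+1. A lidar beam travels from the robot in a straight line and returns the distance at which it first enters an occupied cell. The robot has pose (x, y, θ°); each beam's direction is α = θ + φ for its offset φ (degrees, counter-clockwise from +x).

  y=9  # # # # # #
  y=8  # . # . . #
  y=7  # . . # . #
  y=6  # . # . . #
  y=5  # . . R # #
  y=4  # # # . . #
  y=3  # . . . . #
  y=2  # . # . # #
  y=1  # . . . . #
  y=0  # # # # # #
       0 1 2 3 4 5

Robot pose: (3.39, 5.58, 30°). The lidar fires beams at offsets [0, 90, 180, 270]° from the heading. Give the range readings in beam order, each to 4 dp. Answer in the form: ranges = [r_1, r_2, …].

ranges = [0.7044, 0.7800, 1.1600, 2.9791]

beam 1: φ=0°, α=30°
  d=(0.8660,0.5000)  start (3,5)  tX=0.7044 tY=0.8400  stride 1/|dx|=1.1547 1/|dy|=2.0000
    cross x-line → (4,5), t=0.7044 (wall)
  → r_1 = 0.7044
beam 2: φ=90°, α=120°
  d=(-0.5000,0.8660)  start (3,5)  tX=0.7800 tY=0.4850  stride 1/|dx|=2.0000 1/|dy|=1.1547
    cross y-line → (3,6), t=0.4850
    cross x-line → (2,6), t=0.7800 (wall)
  → r_2 = 0.7800
beam 3: φ=180°, α=210°
  d=(-0.8660,-0.5000)  start (3,5)  tX=0.4503 tY=1.1600  stride 1/|dx|=1.1547 1/|dy|=2.0000
    cross x-line → (2,5), t=0.4503
    cross y-line → (2,4), t=1.1600 (wall)
  → r_3 = 1.1600
beam 4: φ=270°, α=300°
  d=(0.5000,-0.8660)  start (3,5)  tX=1.2200 tY=0.6697  stride 1/|dx|=2.0000 1/|dy|=1.1547
    cross y-line → (3,4), t=0.6697
    cross x-line → (4,4), t=1.2200
    cross y-line → (4,3), t=1.8244
    cross y-line → (4,2), t=2.9791 (wall)
  → r_4 = 2.9791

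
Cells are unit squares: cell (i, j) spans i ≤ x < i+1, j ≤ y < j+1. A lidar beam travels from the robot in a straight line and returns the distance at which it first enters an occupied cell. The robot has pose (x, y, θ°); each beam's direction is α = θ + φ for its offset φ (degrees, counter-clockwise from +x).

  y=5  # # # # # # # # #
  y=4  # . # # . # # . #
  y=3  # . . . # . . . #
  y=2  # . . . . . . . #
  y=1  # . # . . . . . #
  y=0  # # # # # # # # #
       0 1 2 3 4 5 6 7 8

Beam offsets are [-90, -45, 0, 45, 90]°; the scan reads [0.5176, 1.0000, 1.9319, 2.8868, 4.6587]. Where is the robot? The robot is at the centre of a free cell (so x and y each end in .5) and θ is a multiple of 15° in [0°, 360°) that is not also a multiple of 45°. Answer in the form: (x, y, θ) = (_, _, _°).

Candidates: 22 free-cell centres × 16 headings = 352 poses. Raycast each; keep the one whose scan matches to 4 dp.
  (6.5, 1.5, 330°): beam 1 = 0.5774 ≠ 0.5176 ✗
  (1.5, 1.5, 60°): beam 1 = 0.5774 ≠ 0.5176 ✗
  (1.5, 3.5, 240°): beam 1 = 0.5774 ≠ 0.5176 ✗
  (2.5, 2.5, 195°): beam 1 = 1.5529 ≠ 0.5176 ✗
  (7.5, 4.5, 255°): beam 2 = 0.5774 ≠ 1.0000 ✗
  …
  (7.5, 2.5, 105°): r_1=0.5176, r_2=1.0000, r_3=1.9319, r_4=2.8868, r_5=4.6587 — all match ✓
Only this pose fits every beam.

(x, y, θ) = (7.5, 2.5, 105°)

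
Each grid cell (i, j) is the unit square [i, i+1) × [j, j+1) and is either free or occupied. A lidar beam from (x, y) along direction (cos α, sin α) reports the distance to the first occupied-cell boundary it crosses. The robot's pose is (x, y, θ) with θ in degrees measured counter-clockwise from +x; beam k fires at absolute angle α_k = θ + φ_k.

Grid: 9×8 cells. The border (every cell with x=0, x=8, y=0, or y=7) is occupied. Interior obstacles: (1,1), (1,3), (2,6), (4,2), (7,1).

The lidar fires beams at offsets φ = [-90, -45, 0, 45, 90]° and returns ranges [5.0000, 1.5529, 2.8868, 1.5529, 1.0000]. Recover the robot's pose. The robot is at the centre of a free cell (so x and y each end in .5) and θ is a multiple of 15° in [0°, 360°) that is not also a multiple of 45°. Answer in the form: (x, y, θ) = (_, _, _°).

Candidates: 37 free-cell centres × 16 headings = 592 poses. Raycast each; keep the one whose scan matches to 4 dp.
  (4.5, 6.5, 105°): beam 1 = 1.9319 ≠ 5.0000 ✗
  (1.5, 5.5, 30°): beam 1 = 5.1962 ≠ 5.0000 ✗
  (5.5, 3.5, 255°): beam 1 = 4.6587 ≠ 5.0000 ✗
  (5.5, 4.5, 345°): beam 1 = 1.9319 ≠ 5.0000 ✗
  …
  (2.5, 4.5, 120°): r_1=5.0000, r_2=1.5529, r_3=2.8868, r_4=1.5529, r_5=1.0000 — all match ✓
Only this pose fits every beam.

(x, y, θ) = (2.5, 4.5, 120°)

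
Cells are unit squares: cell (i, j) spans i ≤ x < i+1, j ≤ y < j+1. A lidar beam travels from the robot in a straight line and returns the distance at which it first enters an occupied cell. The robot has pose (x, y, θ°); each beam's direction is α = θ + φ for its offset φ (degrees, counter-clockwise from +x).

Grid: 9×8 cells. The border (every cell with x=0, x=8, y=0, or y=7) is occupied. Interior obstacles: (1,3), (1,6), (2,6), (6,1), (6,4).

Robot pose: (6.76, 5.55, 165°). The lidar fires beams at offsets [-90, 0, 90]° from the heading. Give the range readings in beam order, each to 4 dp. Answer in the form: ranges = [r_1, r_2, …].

ranges = [1.5012, 3.8926, 0.5694]

beam 1: φ=-90°, α=75°
  d=(0.2588,0.9659)  start (6,5)  tX=0.9273 tY=0.4659  stride 1/|dx|=3.8637 1/|dy|=1.0353
    cross y-line → (6,6), t=0.4659
    cross x-line → (7,6), t=0.9273
    cross y-line → (7,7), t=1.5012 (wall)
  → r_1 = 1.5012
beam 2: φ=0°, α=165°
  d=(-0.9659,0.2588)  start (6,5)  tX=0.7868 tY=1.7387  stride 1/|dx|=1.0353 1/|dy|=3.8637
    cross x-line → (5,5), t=0.7868
    cross y-line → (5,6), t=1.7387
    cross x-line → (4,6), t=1.8221
    cross x-line → (3,6), t=2.8574
    cross x-line → (2,6), t=3.8926 (wall)
  → r_2 = 3.8926
beam 3: φ=90°, α=255°
  d=(-0.2588,-0.9659)  start (6,5)  tX=2.9364 tY=0.5694  stride 1/|dx|=3.8637 1/|dy|=1.0353
    cross y-line → (6,4), t=0.5694 (wall)
  → r_3 = 0.5694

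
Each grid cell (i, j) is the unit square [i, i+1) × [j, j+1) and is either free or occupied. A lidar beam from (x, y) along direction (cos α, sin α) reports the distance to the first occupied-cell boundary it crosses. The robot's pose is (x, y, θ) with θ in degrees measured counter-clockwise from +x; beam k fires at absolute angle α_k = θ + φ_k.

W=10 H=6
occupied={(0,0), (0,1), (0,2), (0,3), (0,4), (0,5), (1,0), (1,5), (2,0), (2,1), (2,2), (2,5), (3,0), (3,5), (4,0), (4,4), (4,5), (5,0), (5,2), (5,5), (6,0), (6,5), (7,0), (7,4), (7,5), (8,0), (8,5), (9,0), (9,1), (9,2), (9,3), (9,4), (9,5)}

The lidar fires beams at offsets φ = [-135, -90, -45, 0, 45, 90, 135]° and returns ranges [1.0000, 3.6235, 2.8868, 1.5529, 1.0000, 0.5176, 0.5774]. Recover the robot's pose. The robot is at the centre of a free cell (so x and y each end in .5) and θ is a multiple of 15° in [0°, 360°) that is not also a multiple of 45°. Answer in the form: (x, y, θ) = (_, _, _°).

The pose lattice has 27·16 = 432 candidates. Test each by forward raycasting.
  (5.5, 4.5, 195°): beam 1 = 0.5774 ≠ 1.0000 ✗
  (7.5, 2.5, 240°): beam 1 = 1.5529 ≠ 1.0000 ✗
  (4.5, 1.5, 30°): beam 1 = 0.5176 ≠ 1.0000 ✗
  …
  (1.5, 3.5, 75°): r_1=1.0000, r_2=3.6235, r_3=2.8868, r_4=1.5529, r_5=1.0000, r_6=0.5176, r_7=0.5774 — all match ✓
Unique over the lattice → pose = (1.5, 3.5, 75°).

(x, y, θ) = (1.5, 3.5, 75°)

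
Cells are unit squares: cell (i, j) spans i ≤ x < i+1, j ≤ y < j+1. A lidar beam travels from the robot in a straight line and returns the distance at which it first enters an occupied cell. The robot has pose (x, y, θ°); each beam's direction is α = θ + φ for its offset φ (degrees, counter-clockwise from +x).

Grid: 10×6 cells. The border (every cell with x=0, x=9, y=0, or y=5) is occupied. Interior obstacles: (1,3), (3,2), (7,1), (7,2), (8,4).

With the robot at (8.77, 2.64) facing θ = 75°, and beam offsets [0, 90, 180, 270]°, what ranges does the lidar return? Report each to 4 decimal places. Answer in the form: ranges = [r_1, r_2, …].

ranges = [0.8887, 0.7972, 1.6979, 0.2381]

beam 1: φ=0°, α=75°
  direction (0.2588, 0.9659); cell (8,2); t to first gridline: x 0.8887, y 0.3727 (then +3.8637 / +1.0353)
    (8,3) via y @ 0.3727
    (9,3) via x @ 0.8887  # hit
  → r_1 = 0.8887
beam 2: φ=90°, α=165°
  direction (-0.9659, 0.2588); cell (8,2); t to first gridline: x 0.7972, y 1.3909 (then +1.0353 / +3.8637)
    (7,2) via x @ 0.7972  # hit
  → r_2 = 0.7972
beam 3: φ=180°, α=255°
  direction (-0.2588, -0.9659); cell (8,2); t to first gridline: x 2.9751, y 0.6626 (then +3.8637 / +1.0353)
    (8,1) via y @ 0.6626
    (8,0) via y @ 1.6979  # hit
  → r_3 = 1.6979
beam 4: φ=270°, α=345°
  direction (0.9659, -0.2588); cell (8,2); t to first gridline: x 0.2381, y 2.4728 (then +1.0353 / +3.8637)
    (9,2) via x @ 0.2381  # hit
  → r_4 = 0.2381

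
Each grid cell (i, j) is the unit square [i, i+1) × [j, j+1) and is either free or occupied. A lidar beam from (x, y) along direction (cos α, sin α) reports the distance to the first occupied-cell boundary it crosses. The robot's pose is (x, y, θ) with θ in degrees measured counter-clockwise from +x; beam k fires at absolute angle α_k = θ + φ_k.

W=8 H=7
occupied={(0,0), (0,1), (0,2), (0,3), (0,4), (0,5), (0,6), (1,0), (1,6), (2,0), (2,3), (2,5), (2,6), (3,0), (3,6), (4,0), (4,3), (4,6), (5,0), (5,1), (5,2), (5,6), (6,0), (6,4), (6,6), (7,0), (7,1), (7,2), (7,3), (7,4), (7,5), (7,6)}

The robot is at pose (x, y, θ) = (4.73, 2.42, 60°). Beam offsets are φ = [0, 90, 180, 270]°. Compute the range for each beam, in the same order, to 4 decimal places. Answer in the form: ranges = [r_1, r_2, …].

ranges = [0.5400, 1.9976, 1.6397, 0.3118]

beam 1: φ=0°, α=60°
  cosα=0.5000 sinα=0.8660 | (4,2) | tMaxX 0.5400 tMaxY 0.6697 | tΔX 2.0000 tΔY 1.1547
    t=0.5400 [x] (5,2) — stop
  → r_1 = 0.5400
beam 2: φ=90°, α=150°
  cosα=-0.8660 sinα=0.5000 | (4,2) | tMaxX 0.8429 tMaxY 1.1600 | tΔX 1.1547 tΔY 2.0000
    t=0.8429 [x] (3,2)
    t=1.1600 [y] (3,3)
    t=1.9976 [x] (2,3) — stop
  → r_2 = 1.9976
beam 3: φ=180°, α=240°
  cosα=-0.5000 sinα=-0.8660 | (4,2) | tMaxX 1.4600 tMaxY 0.4850 | tΔX 2.0000 tΔY 1.1547
    t=0.4850 [y] (4,1)
    t=1.4600 [x] (3,1)
    t=1.6397 [y] (3,0) — stop
  → r_3 = 1.6397
beam 4: φ=270°, α=330°
  cosα=0.8660 sinα=-0.5000 | (4,2) | tMaxX 0.3118 tMaxY 0.8400 | tΔX 1.1547 tΔY 2.0000
    t=0.3118 [x] (5,2) — stop
  → r_4 = 0.3118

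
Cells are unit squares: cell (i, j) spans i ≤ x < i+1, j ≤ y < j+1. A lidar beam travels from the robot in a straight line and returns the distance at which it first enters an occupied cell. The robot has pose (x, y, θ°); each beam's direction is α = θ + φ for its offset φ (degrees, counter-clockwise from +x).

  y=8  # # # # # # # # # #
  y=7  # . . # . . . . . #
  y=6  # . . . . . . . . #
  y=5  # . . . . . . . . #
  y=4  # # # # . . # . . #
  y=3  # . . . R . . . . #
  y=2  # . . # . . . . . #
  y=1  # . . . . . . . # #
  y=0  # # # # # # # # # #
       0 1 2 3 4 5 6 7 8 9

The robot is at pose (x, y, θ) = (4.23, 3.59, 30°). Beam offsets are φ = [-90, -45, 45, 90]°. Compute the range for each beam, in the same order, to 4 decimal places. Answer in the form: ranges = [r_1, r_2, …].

ranges = [2.9907, 4.9383, 4.5656, 0.4734]

beam 1: φ=-90°, α=300°
  direction (0.5000, -0.8660); cell (4,3); t to first gridline: x 1.5400, y 0.6813 (then +2.0000 / +1.1547)
    (4,2) via y @ 0.6813
    (5,2) via x @ 1.5400
    (5,1) via y @ 1.8360
    (5,0) via y @ 2.9907  # hit
  → r_1 = 2.9907
beam 2: φ=-45°, α=345°
  direction (0.9659, -0.2588); cell (4,3); t to first gridline: x 0.7972, y 2.2796 (then +1.0353 / +3.8637)
    (5,3) via x @ 0.7972
    (6,3) via x @ 1.8324
    (6,2) via y @ 2.2796
    (7,2) via x @ 2.8677
    (8,2) via x @ 3.9030
    (9,2) via x @ 4.9383  # hit
  → r_2 = 4.9383
beam 3: φ=45°, α=75°
  direction (0.2588, 0.9659); cell (4,3); t to first gridline: x 2.9751, y 0.4245 (then +3.8637 / +1.0353)
    (4,4) via y @ 0.4245
    (4,5) via y @ 1.4597
    (4,6) via y @ 2.4950
    (5,6) via x @ 2.9751
    (5,7) via y @ 3.5303
    (5,8) via y @ 4.5656  # hit
  → r_3 = 4.5656
beam 4: φ=90°, α=120°
  direction (-0.5000, 0.8660); cell (4,3); t to first gridline: x 0.4600, y 0.4734 (then +2.0000 / +1.1547)
    (3,3) via x @ 0.4600
    (3,4) via y @ 0.4734  # hit
  → r_4 = 0.4734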